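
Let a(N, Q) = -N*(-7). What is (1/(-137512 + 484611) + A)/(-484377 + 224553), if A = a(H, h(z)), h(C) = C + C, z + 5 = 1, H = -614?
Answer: 497277167/30061550192 ≈ 0.016542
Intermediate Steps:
z = -4 (z = -5 + 1 = -4)
h(C) = 2*C
a(N, Q) = 7*N
A = -4298 (A = 7*(-614) = -4298)
(1/(-137512 + 484611) + A)/(-484377 + 224553) = (1/(-137512 + 484611) - 4298)/(-484377 + 224553) = (1/347099 - 4298)/(-259824) = (1/347099 - 4298)*(-1/259824) = -1491831501/347099*(-1/259824) = 497277167/30061550192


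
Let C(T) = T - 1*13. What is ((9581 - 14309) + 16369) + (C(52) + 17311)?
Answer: 28991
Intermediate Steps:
C(T) = -13 + T (C(T) = T - 13 = -13 + T)
((9581 - 14309) + 16369) + (C(52) + 17311) = ((9581 - 14309) + 16369) + ((-13 + 52) + 17311) = (-4728 + 16369) + (39 + 17311) = 11641 + 17350 = 28991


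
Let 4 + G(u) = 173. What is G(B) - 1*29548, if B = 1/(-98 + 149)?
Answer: -29379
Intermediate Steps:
B = 1/51 ≈ 0.019608
G(u) = 169 (G(u) = -4 + 173 = 169)
G(B) - 1*29548 = 169 - 1*29548 = 169 - 29548 = -29379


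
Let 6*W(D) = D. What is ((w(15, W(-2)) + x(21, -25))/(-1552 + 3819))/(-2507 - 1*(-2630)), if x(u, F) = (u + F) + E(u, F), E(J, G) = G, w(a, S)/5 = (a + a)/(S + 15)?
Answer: -413/6134502 ≈ -6.7324e-5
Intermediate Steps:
W(D) = D/6
w(a, S) = 10*a/(15 + S) (w(a, S) = 5*((a + a)/(S + 15)) = 5*((2*a)/(15 + S)) = 5*(2*a/(15 + S)) = 10*a/(15 + S))
x(u, F) = u + 2*F (x(u, F) = (u + F) + F = (F + u) + F = u + 2*F)
((w(15, W(-2)) + x(21, -25))/(-1552 + 3819))/(-2507 - 1*(-2630)) = ((10*15/(15 + (1/6)*(-2)) + (21 + 2*(-25)))/(-1552 + 3819))/(-2507 - 1*(-2630)) = ((10*15/(15 - 1/3) + (21 - 50))/2267)/(-2507 + 2630) = ((10*15/(44/3) - 29)*(1/2267))/123 = ((10*15*(3/44) - 29)*(1/2267))*(1/123) = ((225/22 - 29)*(1/2267))*(1/123) = -413/22*1/2267*(1/123) = -413/49874*1/123 = -413/6134502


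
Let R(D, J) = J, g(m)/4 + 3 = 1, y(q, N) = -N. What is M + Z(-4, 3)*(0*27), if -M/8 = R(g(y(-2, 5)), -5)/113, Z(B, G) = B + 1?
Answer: 40/113 ≈ 0.35398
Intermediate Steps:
g(m) = -8 (g(m) = -12 + 4*1 = -12 + 4 = -8)
Z(B, G) = 1 + B
M = 40/113 (M = -(-40)/113 = -8*(-5/113) = 40/113 ≈ 0.35398)
M + Z(-4, 3)*(0*27) = 40/113 + (1 - 4)*(0*27) = 40/113 - 3*0 = 40/113 + 0 = 40/113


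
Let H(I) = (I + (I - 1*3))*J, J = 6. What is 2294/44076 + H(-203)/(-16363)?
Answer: 72849613/360607794 ≈ 0.20202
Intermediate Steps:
H(I) = -18 + 12*I (H(I) = (I + (I - 1*3))*6 = (I + (I - 3))*6 = (I + (-3 + I))*6 = (-3 + 2*I)*6 = -18 + 12*I)
2294/44076 + H(-203)/(-16363) = 2294/44076 + (-18 + 12*(-203))/(-16363) = 2294*(1/44076) + (-18 - 2436)*(-1/16363) = 1147/22038 - 2454*(-1/16363) = 1147/22038 + 2454/16363 = 72849613/360607794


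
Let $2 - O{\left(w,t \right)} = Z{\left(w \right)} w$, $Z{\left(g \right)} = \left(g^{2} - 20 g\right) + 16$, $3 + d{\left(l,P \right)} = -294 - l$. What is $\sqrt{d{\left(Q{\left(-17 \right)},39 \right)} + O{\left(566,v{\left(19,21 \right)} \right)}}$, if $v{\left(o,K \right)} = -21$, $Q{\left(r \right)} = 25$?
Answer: $2 i \sqrt{43730938} \approx 13226.0 i$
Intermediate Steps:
$d{\left(l,P \right)} = -297 - l$ ($d{\left(l,P \right)} = -3 - \left(294 + l\right) = -297 - l$)
$Z{\left(g \right)} = 16 + g^{2} - 20 g$
$O{\left(w,t \right)} = 2 - w \left(16 + w^{2} - 20 w\right)$ ($O{\left(w,t \right)} = 2 - \left(16 + w^{2} - 20 w\right) w = 2 - w \left(16 + w^{2} - 20 w\right)$)
$\sqrt{d{\left(Q{\left(-17 \right)},39 \right)} + O{\left(566,v{\left(19,21 \right)} \right)}} = \sqrt{\left(-297 - 25\right) + \left(2 - 566 \left(16 + 566^{2} - 11320\right)\right)} = \sqrt{\left(-297 - 25\right) + \left(2 - 566 \left(16 + 320356 - 11320\right)\right)} = \sqrt{-322 + \left(2 - 566 \cdot 309052\right)} = \sqrt{-322 + \left(2 - 174923432\right)} = \sqrt{-322 - 174923430} = \sqrt{-174923752} = 2 i \sqrt{43730938}$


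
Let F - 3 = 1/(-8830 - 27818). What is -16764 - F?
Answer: -614477015/36648 ≈ -16767.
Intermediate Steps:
F = 109943/36648 (F = 3 + 1/(-8830 - 27818) = 3 + 1/(-36648) = 3 - 1/36648 = 109943/36648 ≈ 3.0000)
-16764 - F = -16764 - 1*109943/36648 = -16764 - 109943/36648 = -614477015/36648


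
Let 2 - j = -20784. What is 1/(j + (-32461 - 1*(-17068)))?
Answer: 1/5393 ≈ 0.00018543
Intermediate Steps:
j = 20786 (j = 2 - 1*(-20784) = 2 + 20784 = 20786)
1/(j + (-32461 - 1*(-17068))) = 1/(20786 + (-32461 - 1*(-17068))) = 1/(20786 + (-32461 + 17068)) = 1/(20786 - 15393) = 1/5393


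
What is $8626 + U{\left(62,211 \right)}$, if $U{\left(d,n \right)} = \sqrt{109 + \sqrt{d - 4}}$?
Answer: $8626 + \sqrt{109 + \sqrt{58}} \approx 8636.8$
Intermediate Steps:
$U{\left(d,n \right)} = \sqrt{109 + \sqrt{-4 + d}}$
$8626 + U{\left(62,211 \right)} = 8626 + \sqrt{109 + \sqrt{-4 + 62}} = 8626 + \sqrt{109 + \sqrt{58}}$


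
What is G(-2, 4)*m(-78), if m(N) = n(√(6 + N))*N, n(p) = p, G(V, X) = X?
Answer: -1872*I*√2 ≈ -2647.4*I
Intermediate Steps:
m(N) = N*√(6 + N) (m(N) = √(6 + N)*N = N*√(6 + N))
G(-2, 4)*m(-78) = 4*(-78*√(6 - 78)) = 4*(-468*I*√2) = -1872*I*√2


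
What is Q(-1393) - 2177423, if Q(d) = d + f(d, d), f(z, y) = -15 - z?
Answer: -2177438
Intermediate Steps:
Q(d) = -15 (Q(d) = d + (-15 - d) = -15)
Q(-1393) - 2177423 = -15 - 2177423 = -2177438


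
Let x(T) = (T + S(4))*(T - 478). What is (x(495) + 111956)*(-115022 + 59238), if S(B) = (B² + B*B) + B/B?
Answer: -6746070688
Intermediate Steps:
S(B) = 1 + 2*B² (S(B) = (B² + B²) + 1 = 2*B² + 1 = 1 + 2*B²)
x(T) = (-478 + T)*(33 + T) (x(T) = (T + (1 + 2*4²))*(T - 478) = (T + (1 + 2*16))*(-478 + T) = (T + (1 + 32))*(-478 + T) = (T + 33)*(-478 + T) = (33 + T)*(-478 + T) = (-478 + T)*(33 + T))
(x(495) + 111956)*(-115022 + 59238) = ((-15774 + 495² - 445*495) + 111956)*(-115022 + 59238) = ((-15774 + 245025 - 220275) + 111956)*(-55784) = (8976 + 111956)*(-55784) = 120932*(-55784) = -6746070688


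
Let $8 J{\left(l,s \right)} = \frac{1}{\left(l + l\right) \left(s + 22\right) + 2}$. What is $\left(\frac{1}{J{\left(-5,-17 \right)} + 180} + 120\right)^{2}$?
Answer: $\frac{68801450872896}{4777436161} \approx 14401.0$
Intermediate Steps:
$J{\left(l,s \right)} = \frac{1}{8 \left(2 + 2 l \left(22 + s\right)\right)}$ ($J{\left(l,s \right)} = \frac{1}{8 \left(\left(l + l\right) \left(s + 22\right) + 2\right)} = \frac{1}{8 \left(2 l \left(22 + s\right) + 2\right)} = \frac{1}{8 \left(2 + 2 l \left(22 + s\right)\right)}$)
$\left(\frac{1}{J{\left(-5,-17 \right)} + 180} + 120\right)^{2} = \left(\frac{1}{\frac{1}{16 \left(1 + 22 \left(-5\right) - -85\right)} + 180} + 120\right)^{2} = \left(\frac{1}{\frac{1}{16 \left(1 - 110 + 85\right)} + 180} + 120\right)^{2} = \left(\frac{1}{\frac{1}{16 \left(-24\right)} + 180} + 120\right)^{2} = \left(\frac{1}{\frac{1}{16} \left(- \frac{1}{24}\right) + 180} + 120\right)^{2} = \left(\frac{1}{- \frac{1}{384} + 180} + 120\right)^{2} = \left(\frac{1}{\frac{69119}{384}} + 120\right)^{2} = \left(\frac{384}{69119} + 120\right)^{2} = \left(\frac{8294664}{69119}\right)^{2} = \frac{68801450872896}{4777436161}$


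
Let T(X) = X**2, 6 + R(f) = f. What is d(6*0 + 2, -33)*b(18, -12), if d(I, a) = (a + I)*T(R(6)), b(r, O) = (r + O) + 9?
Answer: 0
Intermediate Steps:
b(r, O) = 9 + O + r (b(r, O) = (O + r) + 9 = 9 + O + r)
R(f) = -6 + f
d(I, a) = 0 (d(I, a) = (a + I)*(-6 + 6)**2 = (I + a)*0**2 = (I + a)*0 = 0)
d(6*0 + 2, -33)*b(18, -12) = 0*(9 - 12 + 18) = 0*15 = 0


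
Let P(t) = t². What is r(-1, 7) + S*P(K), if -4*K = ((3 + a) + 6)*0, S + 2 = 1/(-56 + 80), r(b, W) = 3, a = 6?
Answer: 3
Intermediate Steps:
S = -47/24 (S = -2 + 1/(-56 + 80) = -2 + 1/24 = -47/24 ≈ -1.9583)
K = 0 (K = -((3 + 6) + 6)*0/4 = -(9 + 6)*0/4 = -15*0/4 = -¼*0 = 0)
r(-1, 7) + S*P(K) = 3 - 47/24*0² = 3 - 47/24*0 = 3 + 0 = 3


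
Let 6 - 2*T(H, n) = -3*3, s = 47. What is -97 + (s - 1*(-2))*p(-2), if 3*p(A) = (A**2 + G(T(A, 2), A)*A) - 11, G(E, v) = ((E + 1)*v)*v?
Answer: -1322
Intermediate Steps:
T(H, n) = 15/2 (T(H, n) = 3 - (-3)*3/2 = 3 - 1/2*(-9) = 3 + 9/2 = 15/2)
G(E, v) = v**2*(1 + E) (G(E, v) = ((1 + E)*v)*v = (v*(1 + E))*v = v**2*(1 + E))
p(A) = -11/3 + A**2/3 + 17*A**3/6 (p(A) = ((A**2 + (A**2*(1 + 15/2))*A) - 11)/3 = ((A**2 + (A**2*(17/2))*A) - 11)/3 = ((A**2 + (17*A**2/2)*A) - 11)/3 = ((A**2 + 17*A**3/2) - 11)/3 = (-11 + A**2 + 17*A**3/2)/3 = -11/3 + A**2/3 + 17*A**3/6)
-97 + (s - 1*(-2))*p(-2) = -97 + (47 - 1*(-2))*(-11/3 + (1/3)*(-2)**2 + (17/6)*(-2)**3) = -97 + (47 + 2)*(-11/3 + (1/3)*4 + (17/6)*(-8)) = -97 + 49*(-11/3 + 4/3 - 68/3) = -97 + 49*(-25) = -97 - 1225 = -1322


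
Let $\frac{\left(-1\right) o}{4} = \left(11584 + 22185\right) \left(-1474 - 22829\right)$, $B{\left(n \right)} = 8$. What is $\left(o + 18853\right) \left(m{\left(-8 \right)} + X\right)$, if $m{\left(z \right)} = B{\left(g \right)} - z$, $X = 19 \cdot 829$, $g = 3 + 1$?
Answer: $51759448480727$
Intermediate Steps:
$g = 4$
$X = 15751$
$m{\left(z \right)} = 8 - z$
$o = 3282752028$ ($o = - 4 \left(11584 + 22185\right) \left(-1474 - 22829\right) = - 4 \cdot 33769 \left(-24303\right) = \left(-4\right) \left(-820688007\right) = 3282752028$)
$\left(o + 18853\right) \left(m{\left(-8 \right)} + X\right) = \left(3282752028 + 18853\right) \left(\left(8 - -8\right) + 15751\right) = 3282770881 \left(\left(8 + 8\right) + 15751\right) = 3282770881 \left(16 + 15751\right) = 3282770881 \cdot 15767 = 51759448480727$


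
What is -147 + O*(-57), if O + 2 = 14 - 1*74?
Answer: 3387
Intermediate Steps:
O = -62 (O = -2 + (14 - 1*74) = -2 + (14 - 74) = -2 - 60 = -62)
-147 + O*(-57) = -147 - 62*(-57) = -147 + 3534 = 3387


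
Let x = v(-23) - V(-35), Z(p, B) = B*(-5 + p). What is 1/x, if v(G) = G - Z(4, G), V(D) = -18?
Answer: -1/28 ≈ -0.035714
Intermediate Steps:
v(G) = 2*G (v(G) = G - G*(-5 + 4) = G - G*(-1) = G - (-1)*G = G + G = 2*G)
x = -28 (x = 2*(-23) - 1*(-18) = -46 + 18 = -28)
1/x = 1/(-28) = -1/28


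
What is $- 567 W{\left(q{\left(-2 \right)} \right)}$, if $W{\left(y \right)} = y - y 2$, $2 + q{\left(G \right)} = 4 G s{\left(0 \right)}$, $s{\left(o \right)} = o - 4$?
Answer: $17010$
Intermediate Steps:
$s{\left(o \right)} = -4 + o$
$q{\left(G \right)} = -2 - 16 G$ ($q{\left(G \right)} = -2 + 4 G \left(-4 + 0\right) = -2 + 4 G \left(-4\right) = -2 - 16 G$)
$W{\left(y \right)} = - y$ ($W{\left(y \right)} = y - 2 y = - y$)
$- 567 W{\left(q{\left(-2 \right)} \right)} = - 567 \left(- (-2 - -32)\right) = - 567 \left(- (-2 + 32)\right) = - 567 \left(\left(-1\right) 30\right) = \left(-567\right) \left(-30\right) = 17010$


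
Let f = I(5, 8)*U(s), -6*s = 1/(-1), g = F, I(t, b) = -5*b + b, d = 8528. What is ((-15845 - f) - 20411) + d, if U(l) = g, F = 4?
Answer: -27600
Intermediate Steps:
I(t, b) = -4*b
g = 4
s = ⅙ (s = -⅙/(-1) = -⅙*(-1) = ⅙ ≈ 0.16667)
U(l) = 4
f = -128 (f = -4*8*4 = -32*4 = -128)
((-15845 - f) - 20411) + d = ((-15845 - 1*(-128)) - 20411) + 8528 = ((-15845 + 128) - 20411) + 8528 = (-15717 - 20411) + 8528 = -36128 + 8528 = -27600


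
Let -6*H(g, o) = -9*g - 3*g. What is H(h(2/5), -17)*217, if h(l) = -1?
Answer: -434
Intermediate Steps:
H(g, o) = 2*g (H(g, o) = -(-9*g - 3*g)/6 = -(-2)*g = 2*g)
H(h(2/5), -17)*217 = (2*(-1))*217 = -2*217 = -434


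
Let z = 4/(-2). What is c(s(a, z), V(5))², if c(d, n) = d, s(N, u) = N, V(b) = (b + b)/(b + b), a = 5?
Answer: 25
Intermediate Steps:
V(b) = 1 (V(b) = (2*b)/((2*b)) = (2*b)*(1/(2*b)) = 1)
z = -2 (z = 4*(-½) = -2)
c(s(a, z), V(5))² = 5² = 25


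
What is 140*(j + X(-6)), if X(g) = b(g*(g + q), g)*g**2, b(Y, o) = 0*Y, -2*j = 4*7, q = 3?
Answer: -1960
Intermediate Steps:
j = -14 (j = -2*7 = -1/2*28 = -14)
b(Y, o) = 0
X(g) = 0 (X(g) = 0*g**2 = 0)
140*(j + X(-6)) = 140*(-14 + 0) = 140*(-14) = -1960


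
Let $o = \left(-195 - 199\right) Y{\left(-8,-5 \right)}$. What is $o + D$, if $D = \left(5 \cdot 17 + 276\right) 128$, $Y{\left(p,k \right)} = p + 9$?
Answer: $45814$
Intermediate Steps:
$Y{\left(p,k \right)} = 9 + p$
$o = -394$ ($o = \left(-195 - 199\right) \left(9 - 8\right) = \left(-394\right) 1 = -394$)
$D = 46208$ ($D = \left(85 + 276\right) 128 = 361 \cdot 128 = 46208$)
$o + D = -394 + 46208 = 45814$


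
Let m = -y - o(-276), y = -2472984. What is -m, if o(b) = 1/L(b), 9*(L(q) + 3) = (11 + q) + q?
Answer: -1404654921/568 ≈ -2.4730e+6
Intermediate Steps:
L(q) = -16/9 + 2*q/9 (L(q) = -3 + ((11 + q) + q)/9 = -3 + (11 + 2*q)/9 = -3 + (11/9 + 2*q/9) = -16/9 + 2*q/9)
o(b) = 1/(-16/9 + 2*b/9)
m = 1404654921/568 (m = -1*(-2472984) - 9/(2*(-8 - 276)) = 2472984 - 9/(2*(-284)) = 2472984 - 9*(-1)/(2*284) = 2472984 - 1*(-9/568) = 2472984 + 9/568 = 1404654921/568 ≈ 2.4730e+6)
-m = -1*1404654921/568 = -1404654921/568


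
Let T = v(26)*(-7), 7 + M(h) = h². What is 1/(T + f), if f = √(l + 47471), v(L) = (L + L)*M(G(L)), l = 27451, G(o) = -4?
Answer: -546/1776209 - √74922/10657254 ≈ -0.00033308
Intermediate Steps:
M(h) = -7 + h²
v(L) = 18*L (v(L) = (L + L)*(-7 + (-4)²) = (2*L)*(-7 + 16) = (2*L)*9 = 18*L)
T = -3276 (T = (18*26)*(-7) = 468*(-7) = -3276)
f = √74922 (f = √(27451 + 47471) = √74922 ≈ 273.72)
1/(T + f) = 1/(-3276 + √74922)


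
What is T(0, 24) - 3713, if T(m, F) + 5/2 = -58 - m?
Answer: -7547/2 ≈ -3773.5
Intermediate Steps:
T(m, F) = -121/2 - m (T(m, F) = -5/2 + (-58 - m) = -121/2 - m)
T(0, 24) - 3713 = (-121/2 - 1*0) - 3713 = (-121/2 + 0) - 3713 = -121/2 - 3713 = -7547/2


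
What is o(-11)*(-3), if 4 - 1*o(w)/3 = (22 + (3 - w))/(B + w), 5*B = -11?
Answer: -666/11 ≈ -60.545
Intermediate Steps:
B = -11/5 (B = (1/5)*(-11) = -11/5 ≈ -2.2000)
o(w) = 12 - 3*(25 - w)/(-11/5 + w) (o(w) = 12 - 3*(22 + (3 - w))/(-11/5 + w) = 12 - 3*(25 - w)/(-11/5 + w))
o(-11)*(-3) = (3*(-169 + 25*(-11))/(-11 + 5*(-11)))*(-3) = (3*(-169 - 275)/(-11 - 55))*(-3) = (3*(-444)/(-66))*(-3) = (3*(-1/66)*(-444))*(-3) = (222/11)*(-3) = -666/11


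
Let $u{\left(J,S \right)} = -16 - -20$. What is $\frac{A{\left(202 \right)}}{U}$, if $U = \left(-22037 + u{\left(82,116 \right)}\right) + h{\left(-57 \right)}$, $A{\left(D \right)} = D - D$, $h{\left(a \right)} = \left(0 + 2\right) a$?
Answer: $0$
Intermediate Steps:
$u{\left(J,S \right)} = 4$ ($u{\left(J,S \right)} = -16 + 20 = 4$)
$h{\left(a \right)} = 2 a$
$A{\left(D \right)} = 0$
$U = -22147$ ($U = \left(-22037 + 4\right) + 2 \left(-57\right) = -22033 - 114 = -22147$)
$\frac{A{\left(202 \right)}}{U} = \frac{0}{-22147} = 0 \left(- \frac{1}{22147}\right) = 0$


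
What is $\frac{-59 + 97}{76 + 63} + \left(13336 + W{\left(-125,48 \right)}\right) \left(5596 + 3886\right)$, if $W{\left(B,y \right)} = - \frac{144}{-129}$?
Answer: $\frac{755866582642}{5977} \approx 1.2646 \cdot 10^{8}$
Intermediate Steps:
$W{\left(B,y \right)} = \frac{48}{43}$ ($W{\left(B,y \right)} = \left(-144\right) \left(- \frac{1}{129}\right) = \frac{48}{43}$)
$\frac{-59 + 97}{76 + 63} + \left(13336 + W{\left(-125,48 \right)}\right) \left(5596 + 3886\right) = \frac{-59 + 97}{76 + 63} + \left(13336 + \frac{48}{43}\right) \left(5596 + 3886\right) = \frac{1}{139} \cdot 38 + \frac{573496}{43} \cdot 9482 = \frac{1}{139} \cdot 38 + \frac{5437889072}{43} = \frac{38}{139} + \frac{5437889072}{43} = \frac{755866582642}{5977}$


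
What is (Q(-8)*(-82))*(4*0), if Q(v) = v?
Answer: 0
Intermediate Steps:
(Q(-8)*(-82))*(4*0) = (-8*(-82))*(4*0) = 656*0 = 0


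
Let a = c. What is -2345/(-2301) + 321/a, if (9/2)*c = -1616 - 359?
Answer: 2615161/9088950 ≈ 0.28773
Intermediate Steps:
c = -3950/9 (c = 2*(-1616 - 359)/9 = (2/9)*(-1975) = -3950/9 ≈ -438.89)
a = -3950/9 ≈ -438.89
-2345/(-2301) + 321/a = -2345/(-2301) + 321/(-3950/9) = -2345*(-1/2301) + 321*(-9/3950) = 2345/2301 - 2889/3950 = 2615161/9088950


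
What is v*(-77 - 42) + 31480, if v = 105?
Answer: 18985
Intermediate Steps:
v*(-77 - 42) + 31480 = 105*(-77 - 42) + 31480 = 105*(-119) + 31480 = -12495 + 31480 = 18985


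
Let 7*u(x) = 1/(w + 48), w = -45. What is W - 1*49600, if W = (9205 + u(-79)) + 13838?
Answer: -557696/21 ≈ -26557.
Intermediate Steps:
u(x) = 1/21 (u(x) = 1/(7*(-45 + 48)) = (1/7)/3 = (1/7)*(1/3) = 1/21)
W = 483904/21 (W = (9205 + 1/21) + 13838 = 193306/21 + 13838 = 483904/21 ≈ 23043.)
W - 1*49600 = 483904/21 - 1*49600 = 483904/21 - 49600 = -557696/21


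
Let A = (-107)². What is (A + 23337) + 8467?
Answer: 43253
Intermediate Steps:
A = 11449
(A + 23337) + 8467 = (11449 + 23337) + 8467 = 34786 + 8467 = 43253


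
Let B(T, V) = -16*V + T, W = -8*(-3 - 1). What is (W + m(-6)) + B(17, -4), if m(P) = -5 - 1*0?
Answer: 108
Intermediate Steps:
W = 32 (W = -8*(-4) = 32)
B(T, V) = T - 16*V
m(P) = -5 (m(P) = -5 + 0 = -5)
(W + m(-6)) + B(17, -4) = (32 - 5) + (17 - 16*(-4)) = 27 + (17 + 64) = 27 + 81 = 108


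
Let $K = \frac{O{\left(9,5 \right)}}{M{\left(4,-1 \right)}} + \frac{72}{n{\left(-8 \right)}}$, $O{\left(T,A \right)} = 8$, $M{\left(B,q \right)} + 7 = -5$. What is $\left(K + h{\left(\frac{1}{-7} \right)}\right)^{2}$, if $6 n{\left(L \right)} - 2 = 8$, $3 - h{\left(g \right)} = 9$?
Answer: $\frac{300304}{225} \approx 1334.7$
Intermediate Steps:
$h{\left(g \right)} = -6$ ($h{\left(g \right)} = 3 - 9 = -6$)
$n{\left(L \right)} = \frac{5}{3}$ ($n{\left(L \right)} = \frac{1}{3} + \frac{1}{6} \cdot 8 = \frac{1}{3} + \frac{4}{3} = \frac{5}{3}$)
$M{\left(B,q \right)} = -12$ ($M{\left(B,q \right)} = -7 - 5 = -12$)
$K = \frac{638}{15}$ ($K = \frac{8}{-12} + \frac{72}{\frac{5}{3}} = 8 \left(- \frac{1}{12}\right) + 72 \cdot \frac{3}{5} = - \frac{2}{3} + \frac{216}{5} = \frac{638}{15} \approx 42.533$)
$\left(K + h{\left(\frac{1}{-7} \right)}\right)^{2} = \left(\frac{638}{15} - 6\right)^{2} = \left(\frac{548}{15}\right)^{2} = \frac{300304}{225}$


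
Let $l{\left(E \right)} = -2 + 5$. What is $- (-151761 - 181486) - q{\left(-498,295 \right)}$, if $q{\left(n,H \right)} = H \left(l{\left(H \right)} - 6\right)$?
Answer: $334132$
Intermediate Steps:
$l{\left(E \right)} = 3$
$q{\left(n,H \right)} = - 3 H$ ($q{\left(n,H \right)} = H \left(3 - 6\right) = H \left(-3\right) = - 3 H$)
$- (-151761 - 181486) - q{\left(-498,295 \right)} = - (-151761 - 181486) - \left(-3\right) 295 = - (-151761 - 181486) - -885 = \left(-1\right) \left(-333247\right) + 885 = 333247 + 885 = 334132$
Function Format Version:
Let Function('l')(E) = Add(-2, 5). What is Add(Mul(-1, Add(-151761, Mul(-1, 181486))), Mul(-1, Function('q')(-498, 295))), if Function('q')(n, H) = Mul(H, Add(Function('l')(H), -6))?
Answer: 334132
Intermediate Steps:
Function('l')(E) = 3
Function('q')(n, H) = Mul(-3, H) (Function('q')(n, H) = Mul(H, Add(3, -6)) = Mul(H, -3) = Mul(-3, H))
Add(Mul(-1, Add(-151761, Mul(-1, 181486))), Mul(-1, Function('q')(-498, 295))) = Add(Mul(-1, Add(-151761, Mul(-1, 181486))), Mul(-1, Mul(-3, 295))) = Add(Mul(-1, Add(-151761, -181486)), Mul(-1, -885)) = Add(Mul(-1, -333247), 885) = Add(333247, 885) = 334132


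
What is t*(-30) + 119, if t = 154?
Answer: -4501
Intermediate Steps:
t*(-30) + 119 = 154*(-30) + 119 = -4620 + 119 = -4501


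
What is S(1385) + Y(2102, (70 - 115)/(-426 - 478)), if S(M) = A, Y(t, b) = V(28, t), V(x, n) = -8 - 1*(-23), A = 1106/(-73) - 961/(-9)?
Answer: 70054/657 ≈ 106.63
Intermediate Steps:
A = 60199/657 (A = 1106*(-1/73) - 961*(-⅑) = -1106/73 + 961/9 = 60199/657 ≈ 91.627)
V(x, n) = 15 (V(x, n) = -8 + 23 = 15)
Y(t, b) = 15
S(M) = 60199/657
S(1385) + Y(2102, (70 - 115)/(-426 - 478)) = 60199/657 + 15 = 70054/657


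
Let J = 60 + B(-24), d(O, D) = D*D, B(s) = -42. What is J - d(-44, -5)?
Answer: -7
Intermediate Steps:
d(O, D) = D**2
J = 18 (J = 60 - 42 = 18)
J - d(-44, -5) = 18 - 1*(-5)**2 = 18 - 1*25 = 18 - 25 = -7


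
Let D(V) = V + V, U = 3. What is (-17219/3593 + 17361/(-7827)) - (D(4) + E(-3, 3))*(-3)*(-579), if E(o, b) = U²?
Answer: -276874608535/9374137 ≈ -29536.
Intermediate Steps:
D(V) = 2*V
E(o, b) = 9 (E(o, b) = 3² = 9)
(-17219/3593 + 17361/(-7827)) - (D(4) + E(-3, 3))*(-3)*(-579) = (-17219/3593 + 17361/(-7827)) - (2*4 + 9)*(-3)*(-579) = (-17219*1/3593 + 17361*(-1/7827)) - (8 + 9)*(-3)*(-579) = (-17219/3593 - 5787/2609) - 17*(-3)*(-579) = -65717062/9374137 - (-51)*(-579) = -65717062/9374137 - 1*29529 = -65717062/9374137 - 29529 = -276874608535/9374137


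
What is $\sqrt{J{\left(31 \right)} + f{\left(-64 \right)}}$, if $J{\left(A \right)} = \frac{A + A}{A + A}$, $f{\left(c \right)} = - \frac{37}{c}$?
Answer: $\frac{\sqrt{101}}{8} \approx 1.2562$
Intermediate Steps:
$J{\left(A \right)} = 1$ ($J{\left(A \right)} = \frac{2 A}{2 A} = 2 A \frac{1}{2 A} = 1$)
$\sqrt{J{\left(31 \right)} + f{\left(-64 \right)}} = \sqrt{1 - \frac{37}{-64}} = \sqrt{1 - - \frac{37}{64}} = \sqrt{1 + \frac{37}{64}} = \sqrt{\frac{101}{64}} = \frac{\sqrt{101}}{8}$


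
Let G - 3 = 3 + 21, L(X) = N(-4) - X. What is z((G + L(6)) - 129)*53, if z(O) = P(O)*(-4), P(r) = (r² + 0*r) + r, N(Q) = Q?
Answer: -2635584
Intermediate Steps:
L(X) = -4 - X
G = 27 (G = 3 + (3 + 21) = 3 + 24 = 27)
P(r) = r + r² (P(r) = (r² + 0) + r = r² + r = r + r²)
z(O) = -4*O*(1 + O) (z(O) = (O*(1 + O))*(-4) = -4*O*(1 + O))
z((G + L(6)) - 129)*53 = -4*((27 + (-4 - 1*6)) - 129)*(1 + ((27 + (-4 - 1*6)) - 129))*53 = -4*((27 + (-4 - 6)) - 129)*(1 + ((27 + (-4 - 6)) - 129))*53 = -4*((27 - 10) - 129)*(1 + ((27 - 10) - 129))*53 = -4*(17 - 129)*(1 + (17 - 129))*53 = -4*(-112)*(1 - 112)*53 = -4*(-112)*(-111)*53 = -49728*53 = -2635584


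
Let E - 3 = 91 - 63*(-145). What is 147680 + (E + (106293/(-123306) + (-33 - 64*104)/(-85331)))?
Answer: 550320227199275/3507274762 ≈ 1.5691e+5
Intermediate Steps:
E = 9229 (E = 3 + (91 - 63*(-145)) = 3 + (91 + 9135) = 3 + 9226 = 9229)
147680 + (E + (106293/(-123306) + (-33 - 64*104)/(-85331))) = 147680 + (9229 + (106293/(-123306) + (-33 - 64*104)/(-85331))) = 147680 + (9229 + (106293*(-1/123306) + (-33 - 6656)*(-1/85331))) = 147680 + (9229 + (-35431/41102 - 6689*(-1/85331))) = 147680 + (9229 + (-35431/41102 + 6689/85331)) = 147680 + (9229 - 2748431383/3507274762) = 147680 + 32365890347115/3507274762 = 550320227199275/3507274762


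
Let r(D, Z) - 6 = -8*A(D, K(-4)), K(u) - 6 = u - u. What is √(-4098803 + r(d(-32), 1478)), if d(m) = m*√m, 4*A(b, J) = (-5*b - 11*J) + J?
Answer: √(-4098677 - 1280*I*√2) ≈ 0.447 - 2024.5*I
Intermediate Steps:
K(u) = 6 (K(u) = 6 + (u - u) = 6 + 0 = 6)
A(b, J) = -5*J/2 - 5*b/4 (A(b, J) = ((-5*b - 11*J) + J)/4 = ((-11*J - 5*b) + J)/4 = (-10*J - 5*b)/4 = -5*J/2 - 5*b/4)
d(m) = m^(3/2)
r(D, Z) = 126 + 10*D (r(D, Z) = 6 - 8*(-5/2*6 - 5*D/4) = 6 - 8*(-15 - 5*D/4) = 6 + (120 + 10*D) = 126 + 10*D)
√(-4098803 + r(d(-32), 1478)) = √(-4098803 + (126 + 10*(-32)^(3/2))) = √(-4098803 + (126 + 10*(-128*I*√2))) = √(-4098803 + (126 - 1280*I*√2)) = √(-4098677 - 1280*I*√2)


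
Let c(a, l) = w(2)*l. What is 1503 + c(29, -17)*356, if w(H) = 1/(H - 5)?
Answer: 10561/3 ≈ 3520.3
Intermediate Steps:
w(H) = 1/(-5 + H)
c(a, l) = -l/3 (c(a, l) = l/(-5 + 2) = l/(-3) = -l/3)
1503 + c(29, -17)*356 = 1503 - 1/3*(-17)*356 = 1503 + (17/3)*356 = 1503 + 6052/3 = 10561/3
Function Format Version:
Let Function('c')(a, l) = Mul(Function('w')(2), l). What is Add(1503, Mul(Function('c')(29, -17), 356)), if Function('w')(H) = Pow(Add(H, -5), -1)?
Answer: Rational(10561, 3) ≈ 3520.3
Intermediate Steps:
Function('w')(H) = Pow(Add(-5, H), -1)
Function('c')(a, l) = Mul(Rational(-1, 3), l) (Function('c')(a, l) = Mul(Pow(Add(-5, 2), -1), l) = Mul(Pow(-3, -1), l) = Mul(Rational(-1, 3), l))
Add(1503, Mul(Function('c')(29, -17), 356)) = Add(1503, Mul(Mul(Rational(-1, 3), -17), 356)) = Add(1503, Mul(Rational(17, 3), 356)) = Add(1503, Rational(6052, 3)) = Rational(10561, 3)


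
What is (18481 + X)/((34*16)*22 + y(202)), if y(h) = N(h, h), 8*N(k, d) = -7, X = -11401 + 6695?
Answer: 110200/95737 ≈ 1.1511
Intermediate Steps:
X = -4706
N(k, d) = -7/8 (N(k, d) = (⅛)*(-7) = -7/8)
y(h) = -7/8
(18481 + X)/((34*16)*22 + y(202)) = (18481 - 4706)/((34*16)*22 - 7/8) = 13775/(544*22 - 7/8) = 13775/(11968 - 7/8) = 13775/(95737/8) = 13775*(8/95737) = 110200/95737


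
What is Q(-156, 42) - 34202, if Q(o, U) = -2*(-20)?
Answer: -34162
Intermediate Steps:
Q(o, U) = 40
Q(-156, 42) - 34202 = 40 - 34202 = -34162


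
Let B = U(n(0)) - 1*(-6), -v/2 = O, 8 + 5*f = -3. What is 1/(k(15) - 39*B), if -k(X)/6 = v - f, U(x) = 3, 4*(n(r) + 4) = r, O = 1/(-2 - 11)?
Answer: -65/23733 ≈ -0.0027388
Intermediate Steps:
O = -1/13 (O = 1/(-13) = -1/13 ≈ -0.076923)
n(r) = -4 + r/4
f = -11/5 (f = -8/5 + (⅕)*(-3) = -8/5 - ⅗ = -11/5 ≈ -2.2000)
v = 2/13 (v = -2*(-1/13) = 2/13 ≈ 0.15385)
B = 9 (B = 3 - 1*(-6) = 3 + 6 = 9)
k(X) = -918/65 (k(X) = -6*(2/13 - 1*(-11/5)) = -6*(2/13 + 11/5) = -6*153/65 = -918/65)
1/(k(15) - 39*B) = 1/(-918/65 - 39*9) = 1/(-918/65 - 351) = 1/(-23733/65) = -65/23733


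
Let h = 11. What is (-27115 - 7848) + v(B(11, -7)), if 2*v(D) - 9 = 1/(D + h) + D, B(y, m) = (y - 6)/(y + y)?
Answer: -379927259/10868 ≈ -34958.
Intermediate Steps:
B(y, m) = (-6 + y)/(2*y) (B(y, m) = (-6 + y)/((2*y)) = (-6 + y)*(1/(2*y)) = (-6 + y)/(2*y))
v(D) = 9/2 + D/2 + 1/(2*(11 + D)) (v(D) = 9/2 + (1/(D + 11) + D)/2 = 9/2 + (1/(11 + D) + D)/2 = 9/2 + (D + 1/(11 + D))/2 = 9/2 + (D/2 + 1/(2*(11 + D))) = 9/2 + D/2 + 1/(2*(11 + D)))
(-27115 - 7848) + v(B(11, -7)) = (-27115 - 7848) + (100 + ((½)*(-6 + 11)/11)² + 20*((½)*(-6 + 11)/11))/(2*(11 + (½)*(-6 + 11)/11)) = -34963 + (100 + ((½)*(1/11)*5)² + 20*((½)*(1/11)*5))/(2*(11 + (½)*(1/11)*5)) = -34963 + (100 + (5/22)² + 20*(5/22))/(2*(11 + 5/22)) = -34963 + (100 + 25/484 + 50/11)/(2*(247/22)) = -34963 + (½)*(22/247)*(50625/484) = -34963 + 50625/10868 = -379927259/10868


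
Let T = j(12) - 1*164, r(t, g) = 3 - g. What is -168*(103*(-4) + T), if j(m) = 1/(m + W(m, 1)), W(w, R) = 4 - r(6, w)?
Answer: 2419032/25 ≈ 96761.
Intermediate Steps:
W(w, R) = 1 + w (W(w, R) = 4 - (3 - w) = 4 + (-3 + w) = 1 + w)
j(m) = 1/(1 + 2*m) (j(m) = 1/(m + (1 + m)) = 1/(1 + 2*m))
T = -4099/25 (T = 1/(1 + 2*12) - 1*164 = 1/(1 + 24) - 164 = 1/25 - 164 = -4099/25 ≈ -163.96)
-168*(103*(-4) + T) = -168*(103*(-4) - 4099/25) = -168*(-412 - 4099/25) = -168*(-14399/25) = 2419032/25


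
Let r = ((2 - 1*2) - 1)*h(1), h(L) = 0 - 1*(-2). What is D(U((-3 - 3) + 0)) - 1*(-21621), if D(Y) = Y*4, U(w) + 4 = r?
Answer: 21597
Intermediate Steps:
h(L) = 2 (h(L) = 0 + 2 = 2)
r = -2 (r = ((2 - 1*2) - 1)*2 = ((2 - 2) - 1)*2 = (0 - 1)*2 = -1*2 = -2)
U(w) = -6 (U(w) = -4 - 2 = -6)
D(Y) = 4*Y
D(U((-3 - 3) + 0)) - 1*(-21621) = 4*(-6) - 1*(-21621) = -24 + 21621 = 21597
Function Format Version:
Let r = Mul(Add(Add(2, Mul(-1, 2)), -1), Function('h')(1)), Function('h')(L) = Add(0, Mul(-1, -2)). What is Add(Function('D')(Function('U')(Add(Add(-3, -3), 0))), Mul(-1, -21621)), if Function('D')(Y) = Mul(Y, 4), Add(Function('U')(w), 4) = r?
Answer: 21597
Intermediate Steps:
Function('h')(L) = 2 (Function('h')(L) = Add(0, 2) = 2)
r = -2 (r = Mul(Add(Add(2, Mul(-1, 2)), -1), 2) = Mul(Add(Add(2, -2), -1), 2) = Mul(Add(0, -1), 2) = Mul(-1, 2) = -2)
Function('U')(w) = -6 (Function('U')(w) = Add(-4, -2) = -6)
Function('D')(Y) = Mul(4, Y)
Add(Function('D')(Function('U')(Add(Add(-3, -3), 0))), Mul(-1, -21621)) = Add(Mul(4, -6), Mul(-1, -21621)) = Add(-24, 21621) = 21597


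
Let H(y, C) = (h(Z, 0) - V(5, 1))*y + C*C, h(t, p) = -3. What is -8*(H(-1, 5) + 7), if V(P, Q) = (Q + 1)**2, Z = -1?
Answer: -312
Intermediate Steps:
V(P, Q) = (1 + Q)**2
H(y, C) = C**2 - 7*y (H(y, C) = (-3 - (1 + 1)**2)*y + C*C = (-3 - 1*2**2)*y + C**2 = (-3 - 1*4)*y + C**2 = (-3 - 4)*y + C**2 = -7*y + C**2 = C**2 - 7*y)
-8*(H(-1, 5) + 7) = -8*((5**2 - 7*(-1)) + 7) = -8*((25 + 7) + 7) = -8*(32 + 7) = -8*39 = -312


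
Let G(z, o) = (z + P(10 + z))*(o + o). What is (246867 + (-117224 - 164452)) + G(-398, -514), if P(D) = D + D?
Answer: 1172063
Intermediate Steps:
P(D) = 2*D
G(z, o) = 2*o*(20 + 3*z) (G(z, o) = (z + 2*(10 + z))*(o + o) = (z + (20 + 2*z))*(2*o) = (20 + 3*z)*(2*o) = 2*o*(20 + 3*z))
(246867 + (-117224 - 164452)) + G(-398, -514) = (246867 + (-117224 - 164452)) + 2*(-514)*(20 + 3*(-398)) = (246867 - 281676) + 2*(-514)*(20 - 1194) = -34809 + 2*(-514)*(-1174) = -34809 + 1206872 = 1172063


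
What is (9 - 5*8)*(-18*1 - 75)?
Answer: 2883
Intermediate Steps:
(9 - 5*8)*(-18*1 - 75) = (9 - 40)*(-18 - 75) = -31*(-93) = 2883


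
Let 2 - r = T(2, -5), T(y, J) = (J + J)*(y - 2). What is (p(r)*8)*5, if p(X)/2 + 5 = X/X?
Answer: -320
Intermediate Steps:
T(y, J) = 2*J*(-2 + y) (T(y, J) = (2*J)*(-2 + y) = 2*J*(-2 + y))
r = 2 (r = 2 - 2*(-5)*(-2 + 2) = 2 - 2*(-5)*0 = 2 - 1*0 = 2 + 0 = 2)
p(X) = -8 (p(X) = -10 + 2*(X/X) = -10 + 2*1 = -10 + 2 = -8)
(p(r)*8)*5 = -8*8*5 = -64*5 = -320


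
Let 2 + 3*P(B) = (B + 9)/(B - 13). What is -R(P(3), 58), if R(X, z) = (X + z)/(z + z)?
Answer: -427/870 ≈ -0.49080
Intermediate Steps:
P(B) = -⅔ + (9 + B)/(3*(-13 + B)) (P(B) = -⅔ + ((B + 9)/(B - 13))/3 = -⅔ + ((9 + B)/(-13 + B))/3 = -⅔ + (9 + B)/(3*(-13 + B)))
R(X, z) = (X + z)/(2*z) (R(X, z) = (X + z)/((2*z)) = (X + z)*(1/(2*z)) = (X + z)/(2*z))
-R(P(3), 58) = -((35 - 1*3)/(3*(-13 + 3)) + 58)/(2*58) = -((⅓)*(35 - 3)/(-10) + 58)/(2*58) = -((⅓)*(-⅒)*32 + 58)/(2*58) = -(-16/15 + 58)/(2*58) = -854/(2*58*15) = -1*427/870 = -427/870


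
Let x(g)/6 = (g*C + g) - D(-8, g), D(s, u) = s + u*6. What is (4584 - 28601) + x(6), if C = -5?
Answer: -24329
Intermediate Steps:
D(s, u) = s + 6*u
x(g) = 48 - 60*g (x(g) = 6*((g*(-5) + g) - (-8 + 6*g)) = 6*((-5*g + g) + (8 - 6*g)) = 6*(-4*g + (8 - 6*g)) = 6*(8 - 10*g) = 48 - 60*g)
(4584 - 28601) + x(6) = (4584 - 28601) + (48 - 60*6) = -24017 + (48 - 360) = -24017 - 312 = -24329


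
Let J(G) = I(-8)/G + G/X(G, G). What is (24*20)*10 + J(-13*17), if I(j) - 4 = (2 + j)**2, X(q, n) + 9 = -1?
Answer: 10656441/2210 ≈ 4821.9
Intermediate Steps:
X(q, n) = -10 (X(q, n) = -9 - 1 = -10)
I(j) = 4 + (2 + j)**2
J(G) = 40/G - G/10 (J(G) = (4 + (2 - 8)**2)/G + G/(-10) = (4 + (-6)**2)/G + G*(-1/10) = (4 + 36)/G - G/10 = 40/G - G/10)
(24*20)*10 + J(-13*17) = (24*20)*10 + (40/((-13*17)) - (-13)*17/10) = 480*10 + (40/(-221) - 1/10*(-221)) = 4800 + (40*(-1/221) + 221/10) = 4800 + (-40/221 + 221/10) = 4800 + 48441/2210 = 10656441/2210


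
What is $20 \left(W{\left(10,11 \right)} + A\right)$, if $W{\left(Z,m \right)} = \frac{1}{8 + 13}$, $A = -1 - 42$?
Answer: $- \frac{18040}{21} \approx -859.05$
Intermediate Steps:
$A = -43$ ($A = -1 - 42 = -43$)
$W{\left(Z,m \right)} = \frac{1}{21}$
$20 \left(W{\left(10,11 \right)} + A\right) = 20 \left(\frac{1}{21} - 43\right) = 20 \left(- \frac{902}{21}\right) = - \frac{18040}{21}$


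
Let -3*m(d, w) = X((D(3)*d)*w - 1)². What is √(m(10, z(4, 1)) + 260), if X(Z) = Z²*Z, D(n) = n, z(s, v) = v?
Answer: I*√1784467623/3 ≈ 14081.0*I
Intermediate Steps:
X(Z) = Z³
m(d, w) = -(-1 + 3*d*w)⁶/3 (m(d, w) = -((3*d)*w - 1)⁶/3 = -(3*d*w - 1)⁶/3 = -(-1 + 3*d*w)⁶/3)
√(m(10, z(4, 1)) + 260) = √(-(-1 + 3*10*1)⁶/3 + 260) = √(-(-1 + 30)⁶/3 + 260) = √(-⅓*29⁶ + 260) = √(-⅓*594823321 + 260) = √(-594823321/3 + 260) = √(-594822541/3) = I*√1784467623/3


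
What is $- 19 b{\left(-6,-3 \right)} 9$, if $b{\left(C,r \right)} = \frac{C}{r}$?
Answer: $-342$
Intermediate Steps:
$- 19 b{\left(-6,-3 \right)} 9 = - 19 \left(- \frac{6}{-3}\right) 9 = - 19 \left(\left(-6\right) \left(- \frac{1}{3}\right)\right) 9 = \left(-19\right) 2 \cdot 9 = \left(-38\right) 9 = -342$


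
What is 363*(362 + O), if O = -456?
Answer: -34122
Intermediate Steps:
363*(362 + O) = 363*(362 - 456) = 363*(-94) = -34122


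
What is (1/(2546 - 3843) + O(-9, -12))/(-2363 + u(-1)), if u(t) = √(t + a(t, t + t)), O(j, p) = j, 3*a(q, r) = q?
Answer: 82756986/21726450367 + 23348*I*√3/21726450367 ≈ 0.003809 + 1.8613e-6*I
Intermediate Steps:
a(q, r) = q/3
u(t) = 2*√3*√t/3 (u(t) = √(t + t/3) = √(4*t/3) = 2*√3*√t/3)
(1/(2546 - 3843) + O(-9, -12))/(-2363 + u(-1)) = (1/(2546 - 3843) - 9)/(-2363 + 2*√3*√(-1)/3) = (1/(-1297) - 9)/(-2363 + 2*√3*I/3) = (-1/1297 - 9)/(-2363 + 2*I*√3/3) = -11674/(1297*(-2363 + 2*I*√3/3))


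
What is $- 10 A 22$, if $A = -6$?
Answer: $1320$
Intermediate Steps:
$- 10 A 22 = \left(-10\right) \left(-6\right) 22 = 60 \cdot 22 = 1320$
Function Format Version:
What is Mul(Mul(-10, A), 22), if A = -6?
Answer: 1320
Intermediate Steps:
Mul(Mul(-10, A), 22) = Mul(Mul(-10, -6), 22) = Mul(60, 22) = 1320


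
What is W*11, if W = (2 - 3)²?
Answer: 11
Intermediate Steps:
W = 1 (W = (-1)² = 1)
W*11 = 1*11 = 11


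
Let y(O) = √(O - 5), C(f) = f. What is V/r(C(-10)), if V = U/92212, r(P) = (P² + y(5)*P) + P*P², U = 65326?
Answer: -32663/41495400 ≈ -0.00078715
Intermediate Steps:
y(O) = √(-5 + O)
r(P) = P² + P³ (r(P) = (P² + √(-5 + 5)*P) + P*P² = (P² + √0*P) + P³ = (P² + 0*P) + P³ = (P² + 0) + P³ = P² + P³)
V = 32663/46106 (V = 65326/92212 = 65326*(1/92212) = 32663/46106 ≈ 0.70843)
V/r(C(-10)) = 32663/(46106*(((-10)²*(1 - 10)))) = 32663/(46106*((100*(-9)))) = (32663/46106)/(-900) = (32663/46106)*(-1/900) = -32663/41495400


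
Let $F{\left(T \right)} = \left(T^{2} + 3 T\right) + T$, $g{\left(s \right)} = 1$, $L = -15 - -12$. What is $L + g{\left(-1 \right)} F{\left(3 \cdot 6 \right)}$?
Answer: $393$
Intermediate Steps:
$L = -3$ ($L = -15 + 12 = -3$)
$F{\left(T \right)} = T^{2} + 4 T$
$L + g{\left(-1 \right)} F{\left(3 \cdot 6 \right)} = -3 + 1 \cdot 3 \cdot 6 \left(4 + 3 \cdot 6\right) = -3 + 1 \cdot 18 \left(4 + 18\right) = -3 + 1 \cdot 18 \cdot 22 = -3 + 1 \cdot 396 = -3 + 396 = 393$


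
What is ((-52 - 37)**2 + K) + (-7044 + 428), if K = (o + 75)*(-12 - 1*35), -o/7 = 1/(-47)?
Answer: -2227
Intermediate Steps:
o = 7/47 (o = -7/(-47) = -7*(-1/47) = 7/47 ≈ 0.14894)
K = -3532 (K = (7/47 + 75)*(-12 - 1*35) = 3532*(-12 - 35)/47 = (3532/47)*(-47) = -3532)
((-52 - 37)**2 + K) + (-7044 + 428) = ((-52 - 37)**2 - 3532) + (-7044 + 428) = ((-89)**2 - 3532) - 6616 = (7921 - 3532) - 6616 = 4389 - 6616 = -2227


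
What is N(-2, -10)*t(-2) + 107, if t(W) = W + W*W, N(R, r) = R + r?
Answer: 83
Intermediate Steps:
t(W) = W + W²
N(-2, -10)*t(-2) + 107 = (-2 - 10)*(-2*(1 - 2)) + 107 = -(-24)*(-1) + 107 = -12*2 + 107 = -24 + 107 = 83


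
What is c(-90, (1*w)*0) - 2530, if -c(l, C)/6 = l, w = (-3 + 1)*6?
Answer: -1990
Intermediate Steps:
w = -12 (w = -2*6 = -12)
c(l, C) = -6*l
c(-90, (1*w)*0) - 2530 = -6*(-90) - 2530 = 540 - 2530 = -1990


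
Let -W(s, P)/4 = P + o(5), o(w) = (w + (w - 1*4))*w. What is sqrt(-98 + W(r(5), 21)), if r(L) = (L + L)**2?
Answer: I*sqrt(302) ≈ 17.378*I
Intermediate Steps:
r(L) = 4*L**2 (r(L) = (2*L)**2 = 4*L**2)
o(w) = w*(-4 + 2*w) (o(w) = (w + (w - 4))*w = (w + (-4 + w))*w = (-4 + 2*w)*w = w*(-4 + 2*w))
W(s, P) = -120 - 4*P (W(s, P) = -4*(P + 2*5*(-2 + 5)) = -4*(P + 2*5*3) = -4*(P + 30) = -4*(30 + P) = -120 - 4*P)
sqrt(-98 + W(r(5), 21)) = sqrt(-98 + (-120 - 4*21)) = sqrt(-98 + (-120 - 84)) = sqrt(-98 - 204) = sqrt(-302) = I*sqrt(302)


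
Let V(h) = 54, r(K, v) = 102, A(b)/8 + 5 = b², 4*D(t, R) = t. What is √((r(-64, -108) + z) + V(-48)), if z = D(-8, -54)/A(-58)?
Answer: √7040514385/6718 ≈ 12.490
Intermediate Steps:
D(t, R) = t/4
A(b) = -40 + 8*b²
z = -1/13436 (z = ((¼)*(-8))/(-40 + 8*(-58)²) = -2/(-40 + 8*3364) = -2/(-40 + 26912) = -2/26872 = -2*1/26872 = -1/13436 ≈ -7.4427e-5)
√((r(-64, -108) + z) + V(-48)) = √((102 - 1/13436) + 54) = √(1370471/13436 + 54) = √(2096015/13436) = √7040514385/6718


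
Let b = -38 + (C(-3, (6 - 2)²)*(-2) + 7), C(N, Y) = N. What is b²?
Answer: 625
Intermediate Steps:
b = -25 (b = -38 + (-3*(-2) + 7) = -38 + (6 + 7) = -38 + 13 = -25)
b² = (-25)² = 625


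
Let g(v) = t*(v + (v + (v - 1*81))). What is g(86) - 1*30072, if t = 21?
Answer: -26355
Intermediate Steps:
g(v) = -1701 + 63*v (g(v) = 21*(v + (v + (v - 1*81))) = 21*(v + (v + (v - 81))) = 21*(v + (v + (-81 + v))) = 21*(v + (-81 + 2*v)) = 21*(-81 + 3*v) = -1701 + 63*v)
g(86) - 1*30072 = (-1701 + 63*86) - 1*30072 = (-1701 + 5418) - 30072 = 3717 - 30072 = -26355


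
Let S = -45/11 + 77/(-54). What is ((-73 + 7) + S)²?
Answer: 1804635361/352836 ≈ 5114.7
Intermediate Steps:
S = -3277/594 (S = -45*1/11 + 77*(-1/54) = -45/11 - 77/54 = -3277/594 ≈ -5.5168)
((-73 + 7) + S)² = ((-73 + 7) - 3277/594)² = (-66 - 3277/594)² = (-42481/594)² = 1804635361/352836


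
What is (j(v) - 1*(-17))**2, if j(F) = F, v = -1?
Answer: 256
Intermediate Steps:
(j(v) - 1*(-17))**2 = (-1 - 1*(-17))**2 = (-1 + 17)**2 = 16**2 = 256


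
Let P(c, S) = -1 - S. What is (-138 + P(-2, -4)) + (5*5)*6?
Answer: 15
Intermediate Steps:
(-138 + P(-2, -4)) + (5*5)*6 = (-138 + (-1 - 1*(-4))) + (5*5)*6 = (-138 + (-1 + 4)) + 25*6 = (-138 + 3) + 150 = -135 + 150 = 15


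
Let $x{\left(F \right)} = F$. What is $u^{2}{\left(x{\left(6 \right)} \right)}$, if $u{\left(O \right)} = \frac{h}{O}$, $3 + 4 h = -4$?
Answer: $\frac{49}{576} \approx 0.085069$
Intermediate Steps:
$h = - \frac{7}{4}$ ($h = - \frac{3}{4} + \frac{1}{4} \left(-4\right) = - \frac{3}{4} - 1 = - \frac{7}{4} \approx -1.75$)
$u{\left(O \right)} = - \frac{7}{4 O}$
$u^{2}{\left(x{\left(6 \right)} \right)} = \left(- \frac{7}{4 \cdot 6}\right)^{2} = \left(\left(- \frac{7}{4}\right) \frac{1}{6}\right)^{2} = \left(- \frac{7}{24}\right)^{2} = \frac{49}{576}$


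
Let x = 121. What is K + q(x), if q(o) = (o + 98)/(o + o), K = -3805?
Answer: -920591/242 ≈ -3804.1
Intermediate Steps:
q(o) = (98 + o)/(2*o) (q(o) = (98 + o)/((2*o)) = (98 + o)*(1/(2*o)) = (98 + o)/(2*o))
K + q(x) = -3805 + (½)*(98 + 121)/121 = -3805 + (½)*(1/121)*219 = -3805 + 219/242 = -920591/242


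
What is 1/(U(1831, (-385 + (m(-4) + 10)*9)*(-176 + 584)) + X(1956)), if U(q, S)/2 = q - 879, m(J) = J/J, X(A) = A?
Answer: 1/3860 ≈ 0.00025907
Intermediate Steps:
m(J) = 1
U(q, S) = -1758 + 2*q (U(q, S) = 2*(q - 879) = 2*(-879 + q) = -1758 + 2*q)
1/(U(1831, (-385 + (m(-4) + 10)*9)*(-176 + 584)) + X(1956)) = 1/((-1758 + 2*1831) + 1956) = 1/((-1758 + 3662) + 1956) = 1/(1904 + 1956) = 1/3860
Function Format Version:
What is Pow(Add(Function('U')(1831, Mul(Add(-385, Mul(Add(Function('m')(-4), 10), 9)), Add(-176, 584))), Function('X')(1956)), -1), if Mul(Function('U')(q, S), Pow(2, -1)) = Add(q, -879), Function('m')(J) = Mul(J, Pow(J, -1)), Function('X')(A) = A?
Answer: Rational(1, 3860) ≈ 0.00025907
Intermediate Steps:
Function('m')(J) = 1
Function('U')(q, S) = Add(-1758, Mul(2, q)) (Function('U')(q, S) = Mul(2, Add(q, -879)) = Mul(2, Add(-879, q)) = Add(-1758, Mul(2, q)))
Pow(Add(Function('U')(1831, Mul(Add(-385, Mul(Add(Function('m')(-4), 10), 9)), Add(-176, 584))), Function('X')(1956)), -1) = Pow(Add(Add(-1758, Mul(2, 1831)), 1956), -1) = Pow(Add(Add(-1758, 3662), 1956), -1) = Pow(Add(1904, 1956), -1) = Pow(3860, -1) = Rational(1, 3860)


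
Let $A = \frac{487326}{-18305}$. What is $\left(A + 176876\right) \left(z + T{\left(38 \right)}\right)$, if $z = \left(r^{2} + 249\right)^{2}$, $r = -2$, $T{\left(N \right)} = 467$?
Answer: $\frac{29817643302072}{2615} \approx 1.1403 \cdot 10^{10}$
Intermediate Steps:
$A = - \frac{69618}{2615}$ ($A = 487326 \left(- \frac{1}{18305}\right) = - \frac{69618}{2615} \approx -26.623$)
$z = 64009$ ($z = \left(\left(-2\right)^{2} + 249\right)^{2} = \left(4 + 249\right)^{2} = 253^{2} = 64009$)
$\left(A + 176876\right) \left(z + T{\left(38 \right)}\right) = \left(- \frac{69618}{2615} + 176876\right) \left(64009 + 467\right) = \frac{462461122}{2615} \cdot 64476 = \frac{29817643302072}{2615}$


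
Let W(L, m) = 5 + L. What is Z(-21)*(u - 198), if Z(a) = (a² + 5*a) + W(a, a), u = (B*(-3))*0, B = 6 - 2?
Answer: -63360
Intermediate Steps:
B = 4
u = 0 (u = (4*(-3))*0 = -12*0 = 0)
Z(a) = 5 + a² + 6*a (Z(a) = (a² + 5*a) + (5 + a) = 5 + a² + 6*a)
Z(-21)*(u - 198) = (5 + (-21)² + 6*(-21))*(0 - 198) = (5 + 441 - 126)*(-198) = 320*(-198) = -63360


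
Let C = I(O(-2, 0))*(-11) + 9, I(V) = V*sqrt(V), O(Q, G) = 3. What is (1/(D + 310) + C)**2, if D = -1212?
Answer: 2723929957/813604 - 24351*sqrt(3)/41 ≈ 2319.3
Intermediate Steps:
I(V) = V**(3/2)
C = 9 - 33*sqrt(3) (C = 3**(3/2)*(-11) + 9 = (3*sqrt(3))*(-11) + 9 = -33*sqrt(3) + 9 = 9 - 33*sqrt(3) ≈ -48.158)
(1/(D + 310) + C)**2 = (1/(-1212 + 310) + (9 - 33*sqrt(3)))**2 = (1/(-902) + (9 - 33*sqrt(3)))**2 = (-1/902 + (9 - 33*sqrt(3)))**2 = (8117/902 - 33*sqrt(3))**2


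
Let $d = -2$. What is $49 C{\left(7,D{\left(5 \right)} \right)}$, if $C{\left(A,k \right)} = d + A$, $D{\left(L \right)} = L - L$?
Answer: $245$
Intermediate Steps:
$D{\left(L \right)} = 0$
$C{\left(A,k \right)} = -2 + A$
$49 C{\left(7,D{\left(5 \right)} \right)} = 49 \left(-2 + 7\right) = 49 \cdot 5 = 245$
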